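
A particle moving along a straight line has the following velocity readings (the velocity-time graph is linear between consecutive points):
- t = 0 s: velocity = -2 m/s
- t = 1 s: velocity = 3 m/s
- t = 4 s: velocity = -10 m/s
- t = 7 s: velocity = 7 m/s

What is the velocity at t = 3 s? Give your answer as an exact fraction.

-17/3 m/s

On 1–4 s the graph is linear from 3 to -10 m/s: v(3) = 3 + (-10 − 3)·(3 − 1)/(4 − 1) = -17/3 m/s.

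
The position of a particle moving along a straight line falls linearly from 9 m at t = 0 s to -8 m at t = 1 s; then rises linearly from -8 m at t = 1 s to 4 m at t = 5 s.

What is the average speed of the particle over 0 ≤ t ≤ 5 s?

5.8 m/s

Average speed = (total path length)/(elapsed time); on a piecewise-linear x-t graph the path length is Σ|Δx|.
0–1 s: |Δx| = |-8 − 9| = 17 m
1–5 s: |Δx| = |4 − -8| = 12 m
Total path = 29 m; average speed = 29/5 = 5.8 m/s.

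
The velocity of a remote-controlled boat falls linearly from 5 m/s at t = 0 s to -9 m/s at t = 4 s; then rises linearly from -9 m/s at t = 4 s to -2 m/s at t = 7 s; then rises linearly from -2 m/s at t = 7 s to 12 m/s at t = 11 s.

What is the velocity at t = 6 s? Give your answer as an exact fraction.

On 4–7 s the graph is linear from -9 to -2 m/s: v(6) = -9 + (-2 − -9)·(6 − 4)/(7 − 4) = -13/3 m/s.

-13/3 m/s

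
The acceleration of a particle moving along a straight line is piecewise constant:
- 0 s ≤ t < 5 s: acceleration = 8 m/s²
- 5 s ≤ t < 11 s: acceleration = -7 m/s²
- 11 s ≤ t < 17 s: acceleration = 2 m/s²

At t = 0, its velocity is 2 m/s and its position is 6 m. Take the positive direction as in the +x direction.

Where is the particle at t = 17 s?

278 m

On each constant-a segment, Δv = aΔt and Δx = v₀Δt + ½aΔt²; chain segment to segment.
0–5 s: v starts 2 m/s; Δx = 2·5 + ½·8·5² = 110 m; v ends 42 m/s.
5–11 s: v starts 42 m/s; Δx = 42·6 + ½·-7·6² = 126 m; v ends 0 m/s.
11–17 s: v starts 0 m/s; Δx = 0·6 + ½·2·6² = 36 m; v ends 12 m/s.
x(17) = 6 + Σ Δx = 278 m.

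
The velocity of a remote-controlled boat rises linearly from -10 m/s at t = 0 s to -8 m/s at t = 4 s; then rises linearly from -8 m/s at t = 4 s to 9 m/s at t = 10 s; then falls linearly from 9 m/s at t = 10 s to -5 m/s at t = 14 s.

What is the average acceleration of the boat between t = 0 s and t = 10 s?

1.9 m/s²

Average acceleration = Δv/Δt = (9 − -10)/(10 − 0) = 1.9 m/s².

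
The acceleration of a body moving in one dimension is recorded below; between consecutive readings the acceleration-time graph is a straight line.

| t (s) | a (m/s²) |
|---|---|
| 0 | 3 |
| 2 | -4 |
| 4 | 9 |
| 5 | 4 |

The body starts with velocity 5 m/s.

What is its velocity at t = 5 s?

Δv equals the area under the a-t graph; then v = v₀ + Δv.
0–2 s: ½(3 + -4)(2) = -1 m/s
2–4 s: ½(-4 + 9)(2) = 5 m/s
4–5 s: ½(9 + 4)(1) = 6.5 m/s
Δv = 10.5 m/s, so v(5) = 5 + (10.5) = 15.5 m/s.

15.5 m/s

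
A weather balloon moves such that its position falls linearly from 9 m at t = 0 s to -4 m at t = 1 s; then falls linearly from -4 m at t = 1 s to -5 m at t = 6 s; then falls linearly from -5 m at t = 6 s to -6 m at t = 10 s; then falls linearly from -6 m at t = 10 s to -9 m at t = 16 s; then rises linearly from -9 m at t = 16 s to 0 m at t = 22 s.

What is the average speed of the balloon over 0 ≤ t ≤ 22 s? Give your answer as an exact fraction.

Average speed = (total path length)/(elapsed time); on a piecewise-linear x-t graph the path length is Σ|Δx|.
0–1 s: |Δx| = |-4 − 9| = 13 m
1–6 s: |Δx| = |-5 − -4| = 1 m
6–10 s: |Δx| = |-6 − -5| = 1 m
10–16 s: |Δx| = |-9 − -6| = 3 m
16–22 s: |Δx| = |0 − -9| = 9 m
Total path = 27 m; average speed = 27/22 = 27/22 m/s.

27/22 m/s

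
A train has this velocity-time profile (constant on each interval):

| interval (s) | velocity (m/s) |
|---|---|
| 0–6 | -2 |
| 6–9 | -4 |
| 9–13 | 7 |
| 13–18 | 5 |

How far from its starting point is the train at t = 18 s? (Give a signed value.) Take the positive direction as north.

29 m

Net displacement equals the area under the velocity-time graph (areas below the axis count negative).
0–6 s: -2 × 6 = -12 m
6–9 s: -4 × 3 = -12 m
9–13 s: 7 × 4 = 28 m
13–18 s: 5 × 5 = 25 m
Net displacement = 29 m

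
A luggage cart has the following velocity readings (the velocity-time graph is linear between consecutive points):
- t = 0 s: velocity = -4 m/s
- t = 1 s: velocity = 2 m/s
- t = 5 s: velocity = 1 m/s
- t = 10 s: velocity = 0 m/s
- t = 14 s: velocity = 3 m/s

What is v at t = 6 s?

On 5–10 s the graph is linear from 1 to 0 m/s: v(6) = 1 + (0 − 1)·(6 − 5)/(10 − 5) = 0.8 m/s.

0.8 m/s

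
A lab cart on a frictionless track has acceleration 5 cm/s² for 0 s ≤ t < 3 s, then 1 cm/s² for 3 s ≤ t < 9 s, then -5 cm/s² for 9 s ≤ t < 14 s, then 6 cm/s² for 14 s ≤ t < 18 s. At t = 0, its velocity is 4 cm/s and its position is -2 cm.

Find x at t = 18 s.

275 cm

On each constant-a segment, Δv = aΔt and Δx = v₀Δt + ½aΔt²; chain segment to segment.
0–3 s: v starts 4 cm/s; Δx = 4·3 + ½·5·3² = 34.5 cm; v ends 19 cm/s.
3–9 s: v starts 19 cm/s; Δx = 19·6 + ½·1·6² = 132 cm; v ends 25 cm/s.
9–14 s: v starts 25 cm/s; Δx = 25·5 + ½·-5·5² = 62.5 cm; v ends 0 cm/s.
14–18 s: v starts 0 cm/s; Δx = 0·4 + ½·6·4² = 48 cm; v ends 24 cm/s.
x(18) = -2 + Σ Δx = 275 cm.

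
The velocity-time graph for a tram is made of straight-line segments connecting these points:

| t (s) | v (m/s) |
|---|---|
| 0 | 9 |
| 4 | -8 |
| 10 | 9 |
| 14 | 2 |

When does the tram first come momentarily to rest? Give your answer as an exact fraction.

v changes sign on 0–4 s (from 9 to -8); the graph is linear there, so v = 0 at t = 0 + (-9)·(4 − 0)/(-8 − 9) = 36/17 s.

t = 36/17 s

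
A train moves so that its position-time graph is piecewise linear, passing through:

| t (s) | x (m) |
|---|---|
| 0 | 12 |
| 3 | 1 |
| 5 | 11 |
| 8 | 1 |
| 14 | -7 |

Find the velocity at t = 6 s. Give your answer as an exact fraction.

Velocity is the slope of the x-t graph on 5–8 s: (1 − 11)/(8 − 5) = -10/3 m/s.

-10/3 m/s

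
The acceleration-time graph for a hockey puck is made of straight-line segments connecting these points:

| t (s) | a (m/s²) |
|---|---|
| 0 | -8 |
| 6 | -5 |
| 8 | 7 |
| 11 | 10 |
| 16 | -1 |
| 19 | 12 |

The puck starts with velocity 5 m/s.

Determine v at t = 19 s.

Δv equals the area under the a-t graph; then v = v₀ + Δv.
0–6 s: ½(-8 + -5)(6) = -39 m/s
6–8 s: ½(-5 + 7)(2) = 2 m/s
8–11 s: ½(7 + 10)(3) = 25.5 m/s
11–16 s: ½(10 + -1)(5) = 22.5 m/s
16–19 s: ½(-1 + 12)(3) = 16.5 m/s
Δv = 27.5 m/s, so v(19) = 5 + (27.5) = 32.5 m/s.

32.5 m/s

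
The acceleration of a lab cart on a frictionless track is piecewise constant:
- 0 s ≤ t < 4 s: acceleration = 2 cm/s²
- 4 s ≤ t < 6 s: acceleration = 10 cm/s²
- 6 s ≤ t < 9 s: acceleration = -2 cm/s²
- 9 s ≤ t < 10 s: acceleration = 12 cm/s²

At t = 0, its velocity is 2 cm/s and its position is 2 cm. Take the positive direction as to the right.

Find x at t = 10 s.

On each constant-a segment, Δv = aΔt and Δx = v₀Δt + ½aΔt²; chain segment to segment.
0–4 s: v starts 2 cm/s; Δx = 2·4 + ½·2·4² = 24 cm; v ends 10 cm/s.
4–6 s: v starts 10 cm/s; Δx = 10·2 + ½·10·2² = 40 cm; v ends 30 cm/s.
6–9 s: v starts 30 cm/s; Δx = 30·3 + ½·-2·3² = 81 cm; v ends 24 cm/s.
9–10 s: v starts 24 cm/s; Δx = 24·1 + ½·12·1² = 30 cm; v ends 36 cm/s.
x(10) = 2 + Σ Δx = 177 cm.

177 cm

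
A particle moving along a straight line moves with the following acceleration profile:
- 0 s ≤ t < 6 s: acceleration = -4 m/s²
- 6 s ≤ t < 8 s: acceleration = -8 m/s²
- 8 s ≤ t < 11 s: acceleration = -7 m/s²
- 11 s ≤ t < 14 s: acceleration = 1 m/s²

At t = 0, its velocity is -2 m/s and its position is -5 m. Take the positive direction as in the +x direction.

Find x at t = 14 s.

On each constant-a segment, Δv = aΔt and Δx = v₀Δt + ½aΔt²; chain segment to segment.
0–6 s: v starts -2 m/s; Δx = -2·6 + ½·-4·6² = -84 m; v ends -26 m/s.
6–8 s: v starts -26 m/s; Δx = -26·2 + ½·-8·2² = -68 m; v ends -42 m/s.
8–11 s: v starts -42 m/s; Δx = -42·3 + ½·-7·3² = -157.5 m; v ends -63 m/s.
11–14 s: v starts -63 m/s; Δx = -63·3 + ½·1·3² = -184.5 m; v ends -60 m/s.
x(14) = -5 + Σ Δx = -499 m.

-499 m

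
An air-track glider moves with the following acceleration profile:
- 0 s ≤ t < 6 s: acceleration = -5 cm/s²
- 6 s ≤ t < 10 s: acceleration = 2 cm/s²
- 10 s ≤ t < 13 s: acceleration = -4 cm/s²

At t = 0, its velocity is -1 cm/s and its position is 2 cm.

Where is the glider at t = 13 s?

On each constant-a segment, Δv = aΔt and Δx = v₀Δt + ½aΔt²; chain segment to segment.
0–6 s: v starts -1 cm/s; Δx = -1·6 + ½·-5·6² = -96 cm; v ends -31 cm/s.
6–10 s: v starts -31 cm/s; Δx = -31·4 + ½·2·4² = -108 cm; v ends -23 cm/s.
10–13 s: v starts -23 cm/s; Δx = -23·3 + ½·-4·3² = -87 cm; v ends -35 cm/s.
x(13) = 2 + Σ Δx = -289 cm.

-289 cm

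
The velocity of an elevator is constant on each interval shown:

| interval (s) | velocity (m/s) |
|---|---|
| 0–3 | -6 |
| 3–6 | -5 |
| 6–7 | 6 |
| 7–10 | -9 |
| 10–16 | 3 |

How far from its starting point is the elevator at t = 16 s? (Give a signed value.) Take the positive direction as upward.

-36 m

Net displacement equals the area under the velocity-time graph (areas below the axis count negative).
0–3 s: -6 × 3 = -18 m
3–6 s: -5 × 3 = -15 m
6–7 s: 6 × 1 = 6 m
7–10 s: -9 × 3 = -27 m
10–16 s: 3 × 6 = 18 m
Net displacement = -36 m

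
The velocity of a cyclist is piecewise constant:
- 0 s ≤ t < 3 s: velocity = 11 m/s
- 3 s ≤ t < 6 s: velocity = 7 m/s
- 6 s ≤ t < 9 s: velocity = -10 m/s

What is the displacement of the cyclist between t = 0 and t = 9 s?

24 m

Net displacement equals the area under the velocity-time graph (areas below the axis count negative).
0–3 s: 11 × 3 = 33 m
3–6 s: 7 × 3 = 21 m
6–9 s: -10 × 3 = -30 m
Net displacement = 24 m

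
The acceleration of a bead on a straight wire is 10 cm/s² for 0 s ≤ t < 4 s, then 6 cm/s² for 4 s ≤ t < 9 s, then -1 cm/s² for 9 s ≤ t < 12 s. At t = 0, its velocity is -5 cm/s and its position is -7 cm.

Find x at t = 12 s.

493.5 cm

On each constant-a segment, Δv = aΔt and Δx = v₀Δt + ½aΔt²; chain segment to segment.
0–4 s: v starts -5 cm/s; Δx = -5·4 + ½·10·4² = 60 cm; v ends 35 cm/s.
4–9 s: v starts 35 cm/s; Δx = 35·5 + ½·6·5² = 250 cm; v ends 65 cm/s.
9–12 s: v starts 65 cm/s; Δx = 65·3 + ½·-1·3² = 190.5 cm; v ends 62 cm/s.
x(12) = -7 + Σ Δx = 493.5 cm.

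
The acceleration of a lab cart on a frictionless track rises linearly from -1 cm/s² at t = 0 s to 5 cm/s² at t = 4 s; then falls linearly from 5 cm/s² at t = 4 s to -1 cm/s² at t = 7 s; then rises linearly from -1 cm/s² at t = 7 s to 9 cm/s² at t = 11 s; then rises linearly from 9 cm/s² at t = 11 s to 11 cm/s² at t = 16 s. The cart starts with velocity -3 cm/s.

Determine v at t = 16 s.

77 cm/s

Δv equals the area under the a-t graph; then v = v₀ + Δv.
0–4 s: ½(-1 + 5)(4) = 8 cm/s
4–7 s: ½(5 + -1)(3) = 6 cm/s
7–11 s: ½(-1 + 9)(4) = 16 cm/s
11–16 s: ½(9 + 11)(5) = 50 cm/s
Δv = 80 cm/s, so v(16) = -3 + (80) = 77 cm/s.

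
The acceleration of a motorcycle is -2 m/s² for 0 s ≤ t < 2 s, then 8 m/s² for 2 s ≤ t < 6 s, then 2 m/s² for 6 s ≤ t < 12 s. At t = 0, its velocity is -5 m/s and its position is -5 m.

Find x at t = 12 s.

183 m

On each constant-a segment, Δv = aΔt and Δx = v₀Δt + ½aΔt²; chain segment to segment.
0–2 s: v starts -5 m/s; Δx = -5·2 + ½·-2·2² = -14 m; v ends -9 m/s.
2–6 s: v starts -9 m/s; Δx = -9·4 + ½·8·4² = 28 m; v ends 23 m/s.
6–12 s: v starts 23 m/s; Δx = 23·6 + ½·2·6² = 174 m; v ends 35 m/s.
x(12) = -5 + Σ Δx = 183 m.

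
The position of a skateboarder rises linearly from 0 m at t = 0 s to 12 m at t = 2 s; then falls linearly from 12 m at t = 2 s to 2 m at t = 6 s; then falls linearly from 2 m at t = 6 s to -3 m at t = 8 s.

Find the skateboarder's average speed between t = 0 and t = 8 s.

3.375 m/s

Average speed = (total path length)/(elapsed time); on a piecewise-linear x-t graph the path length is Σ|Δx|.
0–2 s: |Δx| = |12 − 0| = 12 m
2–6 s: |Δx| = |2 − 12| = 10 m
6–8 s: |Δx| = |-3 − 2| = 5 m
Total path = 27 m; average speed = 27/8 = 3.375 m/s.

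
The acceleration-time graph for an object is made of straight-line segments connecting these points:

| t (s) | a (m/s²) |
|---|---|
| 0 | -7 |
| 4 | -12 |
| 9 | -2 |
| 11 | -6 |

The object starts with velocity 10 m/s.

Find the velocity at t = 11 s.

Δv equals the area under the a-t graph; then v = v₀ + Δv.
0–4 s: ½(-7 + -12)(4) = -38 m/s
4–9 s: ½(-12 + -2)(5) = -35 m/s
9–11 s: ½(-2 + -6)(2) = -8 m/s
Δv = -81 m/s, so v(11) = 10 + (-81) = -71 m/s.

-71 m/s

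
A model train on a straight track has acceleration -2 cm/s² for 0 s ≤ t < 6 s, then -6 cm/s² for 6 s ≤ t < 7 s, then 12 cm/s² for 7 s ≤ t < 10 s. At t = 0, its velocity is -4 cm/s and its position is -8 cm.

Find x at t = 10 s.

On each constant-a segment, Δv = aΔt and Δx = v₀Δt + ½aΔt²; chain segment to segment.
0–6 s: v starts -4 cm/s; Δx = -4·6 + ½·-2·6² = -60 cm; v ends -16 cm/s.
6–7 s: v starts -16 cm/s; Δx = -16·1 + ½·-6·1² = -19 cm; v ends -22 cm/s.
7–10 s: v starts -22 cm/s; Δx = -22·3 + ½·12·3² = -12 cm; v ends 14 cm/s.
x(10) = -8 + Σ Δx = -99 cm.

-99 cm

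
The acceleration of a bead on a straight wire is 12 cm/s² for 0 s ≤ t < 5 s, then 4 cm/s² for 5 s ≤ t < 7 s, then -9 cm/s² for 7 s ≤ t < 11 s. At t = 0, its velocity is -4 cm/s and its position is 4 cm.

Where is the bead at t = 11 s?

On each constant-a segment, Δv = aΔt and Δx = v₀Δt + ½aΔt²; chain segment to segment.
0–5 s: v starts -4 cm/s; Δx = -4·5 + ½·12·5² = 130 cm; v ends 56 cm/s.
5–7 s: v starts 56 cm/s; Δx = 56·2 + ½·4·2² = 120 cm; v ends 64 cm/s.
7–11 s: v starts 64 cm/s; Δx = 64·4 + ½·-9·4² = 184 cm; v ends 28 cm/s.
x(11) = 4 + Σ Δx = 438 cm.

438 cm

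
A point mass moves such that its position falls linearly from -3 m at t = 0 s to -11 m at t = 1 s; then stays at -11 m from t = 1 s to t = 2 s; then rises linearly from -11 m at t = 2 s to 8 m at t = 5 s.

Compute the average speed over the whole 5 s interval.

5.4 m/s

Average speed = (total path length)/(elapsed time); on a piecewise-linear x-t graph the path length is Σ|Δx|.
0–1 s: |Δx| = |-11 − -3| = 8 m
1–2 s: |Δx| = |-11 − -11| = 0 m
2–5 s: |Δx| = |8 − -11| = 19 m
Total path = 27 m; average speed = 27/5 = 5.4 m/s.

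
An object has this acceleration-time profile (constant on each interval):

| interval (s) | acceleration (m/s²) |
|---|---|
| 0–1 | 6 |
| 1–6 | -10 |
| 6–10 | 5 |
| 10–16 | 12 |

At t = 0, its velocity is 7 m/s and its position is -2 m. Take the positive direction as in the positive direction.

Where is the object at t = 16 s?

-46 m

On each constant-a segment, Δv = aΔt and Δx = v₀Δt + ½aΔt²; chain segment to segment.
0–1 s: v starts 7 m/s; Δx = 7·1 + ½·6·1² = 10 m; v ends 13 m/s.
1–6 s: v starts 13 m/s; Δx = 13·5 + ½·-10·5² = -60 m; v ends -37 m/s.
6–10 s: v starts -37 m/s; Δx = -37·4 + ½·5·4² = -108 m; v ends -17 m/s.
10–16 s: v starts -17 m/s; Δx = -17·6 + ½·12·6² = 114 m; v ends 55 m/s.
x(16) = -2 + Σ Δx = -46 m.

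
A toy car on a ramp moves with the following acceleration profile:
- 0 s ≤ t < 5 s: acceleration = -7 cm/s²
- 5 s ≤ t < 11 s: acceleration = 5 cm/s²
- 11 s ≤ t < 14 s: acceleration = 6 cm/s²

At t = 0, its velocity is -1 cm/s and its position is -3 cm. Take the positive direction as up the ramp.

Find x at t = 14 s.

-212.5 cm

On each constant-a segment, Δv = aΔt and Δx = v₀Δt + ½aΔt²; chain segment to segment.
0–5 s: v starts -1 cm/s; Δx = -1·5 + ½·-7·5² = -92.5 cm; v ends -36 cm/s.
5–11 s: v starts -36 cm/s; Δx = -36·6 + ½·5·6² = -126 cm; v ends -6 cm/s.
11–14 s: v starts -6 cm/s; Δx = -6·3 + ½·6·3² = 9 cm; v ends 12 cm/s.
x(14) = -3 + Σ Δx = -212.5 cm.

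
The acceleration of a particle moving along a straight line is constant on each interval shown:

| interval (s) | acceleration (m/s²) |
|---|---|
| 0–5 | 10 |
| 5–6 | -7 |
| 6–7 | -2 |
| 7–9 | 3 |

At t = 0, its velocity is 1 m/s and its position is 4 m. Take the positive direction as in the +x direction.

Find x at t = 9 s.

On each constant-a segment, Δv = aΔt and Δx = v₀Δt + ½aΔt²; chain segment to segment.
0–5 s: v starts 1 m/s; Δx = 1·5 + ½·10·5² = 130 m; v ends 51 m/s.
5–6 s: v starts 51 m/s; Δx = 51·1 + ½·-7·1² = 47.5 m; v ends 44 m/s.
6–7 s: v starts 44 m/s; Δx = 44·1 + ½·-2·1² = 43 m; v ends 42 m/s.
7–9 s: v starts 42 m/s; Δx = 42·2 + ½·3·2² = 90 m; v ends 48 m/s.
x(9) = 4 + Σ Δx = 314.5 m.

314.5 m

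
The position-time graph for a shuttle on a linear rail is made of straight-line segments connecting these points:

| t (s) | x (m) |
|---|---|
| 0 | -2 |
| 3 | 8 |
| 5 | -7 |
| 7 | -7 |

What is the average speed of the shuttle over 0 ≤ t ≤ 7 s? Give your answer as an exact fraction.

25/7 m/s

Average speed = (total path length)/(elapsed time); on a piecewise-linear x-t graph the path length is Σ|Δx|.
0–3 s: |Δx| = |8 − -2| = 10 m
3–5 s: |Δx| = |-7 − 8| = 15 m
5–7 s: |Δx| = |-7 − -7| = 0 m
Total path = 25 m; average speed = 25/7 = 25/7 m/s.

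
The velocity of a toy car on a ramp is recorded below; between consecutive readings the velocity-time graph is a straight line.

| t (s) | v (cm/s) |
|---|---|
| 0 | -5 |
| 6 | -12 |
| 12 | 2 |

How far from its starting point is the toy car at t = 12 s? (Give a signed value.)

-81 cm

Net displacement equals the area under the velocity-time graph (areas below the axis count negative).
0–6 s: ½(-5 + -12)(6) = -51 cm
6–12 s: ½(-12 + 2)(6) = -30 cm
Net displacement = -81 cm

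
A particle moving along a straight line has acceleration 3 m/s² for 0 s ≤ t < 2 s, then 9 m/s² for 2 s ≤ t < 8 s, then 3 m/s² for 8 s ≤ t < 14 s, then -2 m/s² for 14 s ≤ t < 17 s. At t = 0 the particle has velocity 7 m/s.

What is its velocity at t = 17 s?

Δv equals the area under the a-t graph; then v = v₀ + Δv.
0–2 s: 3 × 2 = 6 m/s
2–8 s: 9 × 6 = 54 m/s
8–14 s: 3 × 6 = 18 m/s
14–17 s: -2 × 3 = -6 m/s
Δv = 72 m/s, so v(17) = 7 + (72) = 79 m/s.

79 m/s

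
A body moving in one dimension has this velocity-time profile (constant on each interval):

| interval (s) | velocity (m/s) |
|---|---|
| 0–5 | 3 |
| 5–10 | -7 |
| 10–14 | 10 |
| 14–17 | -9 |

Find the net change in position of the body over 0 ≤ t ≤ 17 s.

-7 m

Net displacement equals the area under the velocity-time graph (areas below the axis count negative).
0–5 s: 3 × 5 = 15 m
5–10 s: -7 × 5 = -35 m
10–14 s: 10 × 4 = 40 m
14–17 s: -9 × 3 = -27 m
Net displacement = -7 m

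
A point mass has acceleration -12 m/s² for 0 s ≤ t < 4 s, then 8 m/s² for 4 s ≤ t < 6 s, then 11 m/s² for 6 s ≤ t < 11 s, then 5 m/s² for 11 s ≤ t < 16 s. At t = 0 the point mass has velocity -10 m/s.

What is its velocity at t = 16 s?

38 m/s

Δv equals the area under the a-t graph; then v = v₀ + Δv.
0–4 s: -12 × 4 = -48 m/s
4–6 s: 8 × 2 = 16 m/s
6–11 s: 11 × 5 = 55 m/s
11–16 s: 5 × 5 = 25 m/s
Δv = 48 m/s, so v(16) = -10 + (48) = 38 m/s.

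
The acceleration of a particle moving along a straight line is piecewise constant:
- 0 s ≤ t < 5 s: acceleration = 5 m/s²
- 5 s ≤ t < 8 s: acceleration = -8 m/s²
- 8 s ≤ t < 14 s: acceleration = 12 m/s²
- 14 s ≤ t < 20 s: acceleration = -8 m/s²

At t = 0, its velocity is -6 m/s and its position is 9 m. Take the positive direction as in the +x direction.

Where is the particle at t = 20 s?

506.5 m

On each constant-a segment, Δv = aΔt and Δx = v₀Δt + ½aΔt²; chain segment to segment.
0–5 s: v starts -6 m/s; Δx = -6·5 + ½·5·5² = 32.5 m; v ends 19 m/s.
5–8 s: v starts 19 m/s; Δx = 19·3 + ½·-8·3² = 21 m; v ends -5 m/s.
8–14 s: v starts -5 m/s; Δx = -5·6 + ½·12·6² = 186 m; v ends 67 m/s.
14–20 s: v starts 67 m/s; Δx = 67·6 + ½·-8·6² = 258 m; v ends 19 m/s.
x(20) = 9 + Σ Δx = 506.5 m.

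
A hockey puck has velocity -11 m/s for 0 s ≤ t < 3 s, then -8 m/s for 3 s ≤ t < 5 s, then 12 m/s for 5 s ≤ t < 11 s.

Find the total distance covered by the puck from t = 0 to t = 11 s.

Total distance travelled is ∫|v| dt — sum the magnitudes of each area piece.
0–3 s: |-11| × 3 = 33 m
3–5 s: |-8| × 2 = 16 m
5–11 s: |12| × 6 = 72 m
Total distance = 121 m

121 m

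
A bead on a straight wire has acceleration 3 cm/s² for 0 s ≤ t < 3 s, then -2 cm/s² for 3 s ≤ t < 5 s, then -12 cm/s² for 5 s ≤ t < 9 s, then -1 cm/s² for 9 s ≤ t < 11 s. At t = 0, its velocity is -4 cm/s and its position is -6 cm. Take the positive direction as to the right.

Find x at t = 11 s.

-186.5 cm

On each constant-a segment, Δv = aΔt and Δx = v₀Δt + ½aΔt²; chain segment to segment.
0–3 s: v starts -4 cm/s; Δx = -4·3 + ½·3·3² = 1.5 cm; v ends 5 cm/s.
3–5 s: v starts 5 cm/s; Δx = 5·2 + ½·-2·2² = 6 cm; v ends 1 cm/s.
5–9 s: v starts 1 cm/s; Δx = 1·4 + ½·-12·4² = -92 cm; v ends -47 cm/s.
9–11 s: v starts -47 cm/s; Δx = -47·2 + ½·-1·2² = -96 cm; v ends -49 cm/s.
x(11) = -6 + Σ Δx = -186.5 cm.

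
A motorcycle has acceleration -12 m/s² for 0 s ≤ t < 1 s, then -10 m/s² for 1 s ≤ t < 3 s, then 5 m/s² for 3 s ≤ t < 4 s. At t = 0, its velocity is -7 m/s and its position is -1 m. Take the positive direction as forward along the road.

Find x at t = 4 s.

On each constant-a segment, Δv = aΔt and Δx = v₀Δt + ½aΔt²; chain segment to segment.
0–1 s: v starts -7 m/s; Δx = -7·1 + ½·-12·1² = -13 m; v ends -19 m/s.
1–3 s: v starts -19 m/s; Δx = -19·2 + ½·-10·2² = -58 m; v ends -39 m/s.
3–4 s: v starts -39 m/s; Δx = -39·1 + ½·5·1² = -36.5 m; v ends -34 m/s.
x(4) = -1 + Σ Δx = -108.5 m.

-108.5 m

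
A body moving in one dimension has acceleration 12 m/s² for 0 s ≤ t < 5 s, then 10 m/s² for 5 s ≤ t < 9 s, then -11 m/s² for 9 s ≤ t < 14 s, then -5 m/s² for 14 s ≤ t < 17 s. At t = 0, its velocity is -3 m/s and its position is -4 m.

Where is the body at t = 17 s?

On each constant-a segment, Δv = aΔt and Δx = v₀Δt + ½aΔt²; chain segment to segment.
0–5 s: v starts -3 m/s; Δx = -3·5 + ½·12·5² = 135 m; v ends 57 m/s.
5–9 s: v starts 57 m/s; Δx = 57·4 + ½·10·4² = 308 m; v ends 97 m/s.
9–14 s: v starts 97 m/s; Δx = 97·5 + ½·-11·5² = 347.5 m; v ends 42 m/s.
14–17 s: v starts 42 m/s; Δx = 42·3 + ½·-5·3² = 103.5 m; v ends 27 m/s.
x(17) = -4 + Σ Δx = 890 m.

890 m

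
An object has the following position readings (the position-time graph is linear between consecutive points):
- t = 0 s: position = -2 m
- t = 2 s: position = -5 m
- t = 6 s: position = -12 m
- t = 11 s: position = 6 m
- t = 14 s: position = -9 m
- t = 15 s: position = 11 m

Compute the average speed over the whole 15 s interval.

4.2 m/s

Average speed = (total path length)/(elapsed time); on a piecewise-linear x-t graph the path length is Σ|Δx|.
0–2 s: |Δx| = |-5 − -2| = 3 m
2–6 s: |Δx| = |-12 − -5| = 7 m
6–11 s: |Δx| = |6 − -12| = 18 m
11–14 s: |Δx| = |-9 − 6| = 15 m
14–15 s: |Δx| = |11 − -9| = 20 m
Total path = 63 m; average speed = 63/15 = 4.2 m/s.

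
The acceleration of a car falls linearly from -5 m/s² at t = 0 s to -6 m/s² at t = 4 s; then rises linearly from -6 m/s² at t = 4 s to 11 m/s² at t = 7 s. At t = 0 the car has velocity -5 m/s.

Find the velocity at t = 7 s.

Δv equals the area under the a-t graph; then v = v₀ + Δv.
0–4 s: ½(-5 + -6)(4) = -22 m/s
4–7 s: ½(-6 + 11)(3) = 7.5 m/s
Δv = -14.5 m/s, so v(7) = -5 + (-14.5) = -19.5 m/s.

-19.5 m/s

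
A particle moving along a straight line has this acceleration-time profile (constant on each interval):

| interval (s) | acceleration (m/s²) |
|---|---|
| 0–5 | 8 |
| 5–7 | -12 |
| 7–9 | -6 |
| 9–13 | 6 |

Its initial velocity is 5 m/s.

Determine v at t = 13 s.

33 m/s

Δv equals the area under the a-t graph; then v = v₀ + Δv.
0–5 s: 8 × 5 = 40 m/s
5–7 s: -12 × 2 = -24 m/s
7–9 s: -6 × 2 = -12 m/s
9–13 s: 6 × 4 = 24 m/s
Δv = 28 m/s, so v(13) = 5 + (28) = 33 m/s.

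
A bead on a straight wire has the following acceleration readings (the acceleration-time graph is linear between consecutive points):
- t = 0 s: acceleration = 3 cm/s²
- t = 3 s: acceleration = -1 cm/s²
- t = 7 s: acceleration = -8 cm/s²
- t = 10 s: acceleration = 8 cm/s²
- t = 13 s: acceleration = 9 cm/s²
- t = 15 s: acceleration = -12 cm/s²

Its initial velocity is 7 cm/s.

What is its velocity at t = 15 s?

14.5 cm/s

Δv equals the area under the a-t graph; then v = v₀ + Δv.
0–3 s: ½(3 + -1)(3) = 3 cm/s
3–7 s: ½(-1 + -8)(4) = -18 cm/s
7–10 s: ½(-8 + 8)(3) = 0 cm/s
10–13 s: ½(8 + 9)(3) = 25.5 cm/s
13–15 s: ½(9 + -12)(2) = -3 cm/s
Δv = 7.5 cm/s, so v(15) = 7 + (7.5) = 14.5 cm/s.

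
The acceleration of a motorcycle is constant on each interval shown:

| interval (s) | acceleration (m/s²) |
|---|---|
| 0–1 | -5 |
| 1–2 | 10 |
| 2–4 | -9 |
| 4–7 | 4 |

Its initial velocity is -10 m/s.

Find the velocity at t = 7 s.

-11 m/s

Δv equals the area under the a-t graph; then v = v₀ + Δv.
0–1 s: -5 × 1 = -5 m/s
1–2 s: 10 × 1 = 10 m/s
2–4 s: -9 × 2 = -18 m/s
4–7 s: 4 × 3 = 12 m/s
Δv = -1 m/s, so v(7) = -10 + (-1) = -11 m/s.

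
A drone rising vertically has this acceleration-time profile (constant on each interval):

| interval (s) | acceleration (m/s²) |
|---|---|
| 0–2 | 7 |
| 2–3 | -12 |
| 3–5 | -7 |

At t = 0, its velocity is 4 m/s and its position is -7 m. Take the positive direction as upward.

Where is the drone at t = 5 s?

On each constant-a segment, Δv = aΔt and Δx = v₀Δt + ½aΔt²; chain segment to segment.
0–2 s: v starts 4 m/s; Δx = 4·2 + ½·7·2² = 22 m; v ends 18 m/s.
2–3 s: v starts 18 m/s; Δx = 18·1 + ½·-12·1² = 12 m; v ends 6 m/s.
3–5 s: v starts 6 m/s; Δx = 6·2 + ½·-7·2² = -2 m; v ends -8 m/s.
x(5) = -7 + Σ Δx = 25 m.

25 m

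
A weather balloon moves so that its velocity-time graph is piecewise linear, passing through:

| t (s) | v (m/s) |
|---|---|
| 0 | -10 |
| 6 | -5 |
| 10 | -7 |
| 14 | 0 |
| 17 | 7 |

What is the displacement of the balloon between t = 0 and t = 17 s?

-72.5 m

Net displacement equals the area under the velocity-time graph (areas below the axis count negative).
0–6 s: ½(-10 + -5)(6) = -45 m
6–10 s: ½(-5 + -7)(4) = -24 m
10–14 s: ½(-7 + 0)(4) = -14 m
14–17 s: ½(0 + 7)(3) = 10.5 m
Net displacement = -72.5 m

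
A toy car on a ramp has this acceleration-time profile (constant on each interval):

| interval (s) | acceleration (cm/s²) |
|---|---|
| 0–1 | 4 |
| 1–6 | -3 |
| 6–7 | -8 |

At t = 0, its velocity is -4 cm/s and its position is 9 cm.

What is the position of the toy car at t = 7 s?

-49.5 cm

On each constant-a segment, Δv = aΔt and Δx = v₀Δt + ½aΔt²; chain segment to segment.
0–1 s: v starts -4 cm/s; Δx = -4·1 + ½·4·1² = -2 cm; v ends 0 cm/s.
1–6 s: v starts 0 cm/s; Δx = 0·5 + ½·-3·5² = -37.5 cm; v ends -15 cm/s.
6–7 s: v starts -15 cm/s; Δx = -15·1 + ½·-8·1² = -19 cm; v ends -23 cm/s.
x(7) = 9 + Σ Δx = -49.5 cm.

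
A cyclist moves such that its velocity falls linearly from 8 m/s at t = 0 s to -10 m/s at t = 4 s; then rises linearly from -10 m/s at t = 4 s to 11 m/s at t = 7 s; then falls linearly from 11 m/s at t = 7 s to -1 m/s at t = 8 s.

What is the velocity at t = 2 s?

-1 m/s

On 0–4 s the graph is linear from 8 to -10 m/s: v(2) = 8 + (-10 − 8)·(2 − 0)/(4 − 0) = -1 m/s.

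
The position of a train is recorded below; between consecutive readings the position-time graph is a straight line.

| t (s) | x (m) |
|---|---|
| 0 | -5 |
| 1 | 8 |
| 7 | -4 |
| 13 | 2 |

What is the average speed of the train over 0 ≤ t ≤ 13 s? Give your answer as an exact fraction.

31/13 m/s

Average speed = (total path length)/(elapsed time); on a piecewise-linear x-t graph the path length is Σ|Δx|.
0–1 s: |Δx| = |8 − -5| = 13 m
1–7 s: |Δx| = |-4 − 8| = 12 m
7–13 s: |Δx| = |2 − -4| = 6 m
Total path = 31 m; average speed = 31/13 = 31/13 m/s.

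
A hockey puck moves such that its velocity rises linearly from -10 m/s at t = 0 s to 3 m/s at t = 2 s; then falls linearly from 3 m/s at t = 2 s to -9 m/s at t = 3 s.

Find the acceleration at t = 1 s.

Acceleration is the slope of the v-t graph on 0–2 s: (3 − -10)/(2 − 0) = 6.5 m/s².

6.5 m/s²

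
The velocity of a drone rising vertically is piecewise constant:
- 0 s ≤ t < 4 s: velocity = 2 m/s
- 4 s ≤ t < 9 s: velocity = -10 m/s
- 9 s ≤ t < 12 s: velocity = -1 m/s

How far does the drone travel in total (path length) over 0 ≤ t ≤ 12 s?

Distance (not displacement) is the total path length: add the absolute areas under v-t.
0–4 s: |2| × 4 = 8 m
4–9 s: |-10| × 5 = 50 m
9–12 s: |-1| × 3 = 3 m
Total distance = 61 m

61 m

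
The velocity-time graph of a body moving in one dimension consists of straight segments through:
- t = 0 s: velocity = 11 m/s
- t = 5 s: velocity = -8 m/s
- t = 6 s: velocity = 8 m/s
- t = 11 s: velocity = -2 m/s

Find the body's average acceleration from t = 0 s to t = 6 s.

-0.5 m/s²

Average acceleration = Δv/Δt = (8 − 11)/(6 − 0) = -0.5 m/s².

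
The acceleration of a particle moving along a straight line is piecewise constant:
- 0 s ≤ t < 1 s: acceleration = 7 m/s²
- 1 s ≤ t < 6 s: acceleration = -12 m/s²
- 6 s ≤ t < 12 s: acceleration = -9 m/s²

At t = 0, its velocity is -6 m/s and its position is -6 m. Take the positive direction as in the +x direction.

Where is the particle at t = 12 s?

On each constant-a segment, Δv = aΔt and Δx = v₀Δt + ½aΔt²; chain segment to segment.
0–1 s: v starts -6 m/s; Δx = -6·1 + ½·7·1² = -2.5 m; v ends 1 m/s.
1–6 s: v starts 1 m/s; Δx = 1·5 + ½·-12·5² = -145 m; v ends -59 m/s.
6–12 s: v starts -59 m/s; Δx = -59·6 + ½·-9·6² = -516 m; v ends -113 m/s.
x(12) = -6 + Σ Δx = -669.5 m.

-669.5 m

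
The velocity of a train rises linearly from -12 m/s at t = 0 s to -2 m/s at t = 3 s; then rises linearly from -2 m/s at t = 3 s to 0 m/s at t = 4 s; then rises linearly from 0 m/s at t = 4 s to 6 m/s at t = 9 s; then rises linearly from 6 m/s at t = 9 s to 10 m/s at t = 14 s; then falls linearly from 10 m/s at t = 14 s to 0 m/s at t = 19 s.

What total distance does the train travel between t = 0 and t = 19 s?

102 m

Total distance travelled is ∫|v| dt — sum the magnitudes of each area piece.
0–3 s: |½(-12 + -2)(3)| = 21 m
3–4 s: |½(-2 + 0)(1)| = 1 m
4–9 s: |½(0 + 6)(5)| = 15 m
9–14 s: |½(6 + 10)(5)| = 40 m
14–19 s: |½(10 + 0)(5)| = 25 m
Total distance = 102 m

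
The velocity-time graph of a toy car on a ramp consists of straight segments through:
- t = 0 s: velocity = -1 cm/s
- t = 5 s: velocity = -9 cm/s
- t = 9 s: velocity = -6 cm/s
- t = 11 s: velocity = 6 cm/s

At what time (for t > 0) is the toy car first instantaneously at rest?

v changes sign on 9–11 s (from -6 to 6); the graph is linear there, so v = 0 at t = 9 + (6)·(11 − 9)/(6 − -6) = 10 s.

t = 10 s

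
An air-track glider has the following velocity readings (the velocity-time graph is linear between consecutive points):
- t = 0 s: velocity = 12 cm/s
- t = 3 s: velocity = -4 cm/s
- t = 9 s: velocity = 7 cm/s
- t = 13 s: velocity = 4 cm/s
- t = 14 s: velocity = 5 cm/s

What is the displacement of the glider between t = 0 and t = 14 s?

47.5 cm

Displacement is the signed area under the v-t curve.
0–3 s: ½(12 + -4)(3) = 12 cm
3–9 s: ½(-4 + 7)(6) = 9 cm
9–13 s: ½(7 + 4)(4) = 22 cm
13–14 s: ½(4 + 5)(1) = 4.5 cm
Net displacement = 47.5 cm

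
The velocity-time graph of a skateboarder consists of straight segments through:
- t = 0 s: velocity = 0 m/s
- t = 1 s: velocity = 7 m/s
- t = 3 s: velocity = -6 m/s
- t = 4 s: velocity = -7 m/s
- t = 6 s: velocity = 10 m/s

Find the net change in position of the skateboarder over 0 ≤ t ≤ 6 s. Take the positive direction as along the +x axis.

Displacement is the signed area under the v-t curve.
0–1 s: ½(0 + 7)(1) = 3.5 m
1–3 s: ½(7 + -6)(2) = 1 m
3–4 s: ½(-6 + -7)(1) = -6.5 m
4–6 s: ½(-7 + 10)(2) = 3 m
Net displacement = 1 m

1 m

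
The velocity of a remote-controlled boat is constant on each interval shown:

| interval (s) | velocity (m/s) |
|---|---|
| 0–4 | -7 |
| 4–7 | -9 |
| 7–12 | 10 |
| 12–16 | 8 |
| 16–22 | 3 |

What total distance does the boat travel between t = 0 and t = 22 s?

Distance (not displacement) is the total path length: add the absolute areas under v-t.
0–4 s: |-7| × 4 = 28 m
4–7 s: |-9| × 3 = 27 m
7–12 s: |10| × 5 = 50 m
12–16 s: |8| × 4 = 32 m
16–22 s: |3| × 6 = 18 m
Total distance = 155 m

155 m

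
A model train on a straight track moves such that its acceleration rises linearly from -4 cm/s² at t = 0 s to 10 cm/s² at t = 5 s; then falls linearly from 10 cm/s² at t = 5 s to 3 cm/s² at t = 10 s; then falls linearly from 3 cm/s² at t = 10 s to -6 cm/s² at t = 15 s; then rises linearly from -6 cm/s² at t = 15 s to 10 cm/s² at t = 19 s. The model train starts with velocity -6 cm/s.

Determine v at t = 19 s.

42 cm/s

Δv equals the area under the a-t graph; then v = v₀ + Δv.
0–5 s: ½(-4 + 10)(5) = 15 cm/s
5–10 s: ½(10 + 3)(5) = 32.5 cm/s
10–15 s: ½(3 + -6)(5) = -7.5 cm/s
15–19 s: ½(-6 + 10)(4) = 8 cm/s
Δv = 48 cm/s, so v(19) = -6 + (48) = 42 cm/s.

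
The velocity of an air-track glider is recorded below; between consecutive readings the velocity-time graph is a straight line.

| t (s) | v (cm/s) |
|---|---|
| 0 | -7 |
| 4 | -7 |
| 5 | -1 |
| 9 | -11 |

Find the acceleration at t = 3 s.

0 cm/s²

Acceleration is the slope of the v-t graph on 0–4 s: (-7 − -7)/(4 − 0) = 0 cm/s².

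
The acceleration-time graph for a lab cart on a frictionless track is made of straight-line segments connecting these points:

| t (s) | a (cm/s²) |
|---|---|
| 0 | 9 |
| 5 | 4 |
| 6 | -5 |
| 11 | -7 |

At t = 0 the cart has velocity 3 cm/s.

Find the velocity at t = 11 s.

5 cm/s

Δv equals the area under the a-t graph; then v = v₀ + Δv.
0–5 s: ½(9 + 4)(5) = 32.5 cm/s
5–6 s: ½(4 + -5)(1) = -0.5 cm/s
6–11 s: ½(-5 + -7)(5) = -30 cm/s
Δv = 2 cm/s, so v(11) = 3 + (2) = 5 cm/s.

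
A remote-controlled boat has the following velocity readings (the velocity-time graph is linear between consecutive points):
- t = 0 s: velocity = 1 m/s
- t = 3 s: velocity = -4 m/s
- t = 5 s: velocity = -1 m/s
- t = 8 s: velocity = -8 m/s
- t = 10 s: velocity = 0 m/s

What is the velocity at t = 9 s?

-4 m/s

On 8–10 s the graph is linear from -8 to 0 m/s: v(9) = -8 + (0 − -8)·(9 − 8)/(10 − 8) = -4 m/s.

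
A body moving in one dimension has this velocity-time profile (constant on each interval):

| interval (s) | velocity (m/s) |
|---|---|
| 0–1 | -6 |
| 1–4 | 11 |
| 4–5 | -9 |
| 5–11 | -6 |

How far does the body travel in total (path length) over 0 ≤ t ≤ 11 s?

Distance (not displacement) is the total path length: add the absolute areas under v-t.
0–1 s: |-6| × 1 = 6 m
1–4 s: |11| × 3 = 33 m
4–5 s: |-9| × 1 = 9 m
5–11 s: |-6| × 6 = 36 m
Total distance = 84 m

84 m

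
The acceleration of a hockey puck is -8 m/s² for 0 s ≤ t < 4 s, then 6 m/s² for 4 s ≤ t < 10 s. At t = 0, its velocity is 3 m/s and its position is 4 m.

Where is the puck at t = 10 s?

-114 m

On each constant-a segment, Δv = aΔt and Δx = v₀Δt + ½aΔt²; chain segment to segment.
0–4 s: v starts 3 m/s; Δx = 3·4 + ½·-8·4² = -52 m; v ends -29 m/s.
4–10 s: v starts -29 m/s; Δx = -29·6 + ½·6·6² = -66 m; v ends 7 m/s.
x(10) = 4 + Σ Δx = -114 m.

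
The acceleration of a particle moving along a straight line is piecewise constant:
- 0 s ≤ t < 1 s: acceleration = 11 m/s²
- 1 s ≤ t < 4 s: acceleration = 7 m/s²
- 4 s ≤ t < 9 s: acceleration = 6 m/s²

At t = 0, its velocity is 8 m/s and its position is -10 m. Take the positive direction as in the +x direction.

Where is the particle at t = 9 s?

On each constant-a segment, Δv = aΔt and Δx = v₀Δt + ½aΔt²; chain segment to segment.
0–1 s: v starts 8 m/s; Δx = 8·1 + ½·11·1² = 13.5 m; v ends 19 m/s.
1–4 s: v starts 19 m/s; Δx = 19·3 + ½·7·3² = 88.5 m; v ends 40 m/s.
4–9 s: v starts 40 m/s; Δx = 40·5 + ½·6·5² = 275 m; v ends 70 m/s.
x(9) = -10 + Σ Δx = 367 m.

367 m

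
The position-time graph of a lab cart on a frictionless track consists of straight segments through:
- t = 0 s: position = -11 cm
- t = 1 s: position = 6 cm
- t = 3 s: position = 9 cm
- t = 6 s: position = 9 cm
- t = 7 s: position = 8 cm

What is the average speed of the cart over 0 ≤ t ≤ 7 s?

Average speed = (total path length)/(elapsed time); on a piecewise-linear x-t graph the path length is Σ|Δx|.
0–1 s: |Δx| = |6 − -11| = 17 cm
1–3 s: |Δx| = |9 − 6| = 3 cm
3–6 s: |Δx| = |9 − 9| = 0 cm
6–7 s: |Δx| = |8 − 9| = 1 cm
Total path = 21 cm; average speed = 21/7 = 3 cm/s.

3 cm/s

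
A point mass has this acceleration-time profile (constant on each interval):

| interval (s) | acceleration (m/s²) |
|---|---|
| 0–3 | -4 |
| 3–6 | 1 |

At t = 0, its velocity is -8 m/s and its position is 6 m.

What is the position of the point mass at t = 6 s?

-91.5 m

On each constant-a segment, Δv = aΔt and Δx = v₀Δt + ½aΔt²; chain segment to segment.
0–3 s: v starts -8 m/s; Δx = -8·3 + ½·-4·3² = -42 m; v ends -20 m/s.
3–6 s: v starts -20 m/s; Δx = -20·3 + ½·1·3² = -55.5 m; v ends -17 m/s.
x(6) = 6 + Σ Δx = -91.5 m.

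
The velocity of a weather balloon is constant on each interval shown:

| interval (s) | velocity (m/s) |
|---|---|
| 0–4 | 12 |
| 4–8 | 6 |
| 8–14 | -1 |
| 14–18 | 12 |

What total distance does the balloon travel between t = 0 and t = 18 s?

126 m

Total distance travelled is ∫|v| dt — sum the magnitudes of each area piece.
0–4 s: |12| × 4 = 48 m
4–8 s: |6| × 4 = 24 m
8–14 s: |-1| × 6 = 6 m
14–18 s: |12| × 4 = 48 m
Total distance = 126 m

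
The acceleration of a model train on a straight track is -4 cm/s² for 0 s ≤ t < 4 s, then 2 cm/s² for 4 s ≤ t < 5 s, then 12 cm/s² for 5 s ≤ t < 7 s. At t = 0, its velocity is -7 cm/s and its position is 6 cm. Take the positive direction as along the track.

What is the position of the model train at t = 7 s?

-94 cm

On each constant-a segment, Δv = aΔt and Δx = v₀Δt + ½aΔt²; chain segment to segment.
0–4 s: v starts -7 cm/s; Δx = -7·4 + ½·-4·4² = -60 cm; v ends -23 cm/s.
4–5 s: v starts -23 cm/s; Δx = -23·1 + ½·2·1² = -22 cm; v ends -21 cm/s.
5–7 s: v starts -21 cm/s; Δx = -21·2 + ½·12·2² = -18 cm; v ends 3 cm/s.
x(7) = 6 + Σ Δx = -94 cm.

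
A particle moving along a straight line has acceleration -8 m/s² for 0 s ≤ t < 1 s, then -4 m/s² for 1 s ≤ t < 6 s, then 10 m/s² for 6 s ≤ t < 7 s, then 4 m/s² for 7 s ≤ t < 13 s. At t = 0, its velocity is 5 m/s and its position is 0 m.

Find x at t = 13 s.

-88 m

On each constant-a segment, Δv = aΔt and Δx = v₀Δt + ½aΔt²; chain segment to segment.
0–1 s: v starts 5 m/s; Δx = 5·1 + ½·-8·1² = 1 m; v ends -3 m/s.
1–6 s: v starts -3 m/s; Δx = -3·5 + ½·-4·5² = -65 m; v ends -23 m/s.
6–7 s: v starts -23 m/s; Δx = -23·1 + ½·10·1² = -18 m; v ends -13 m/s.
7–13 s: v starts -13 m/s; Δx = -13·6 + ½·4·6² = -6 m; v ends 11 m/s.
x(13) = 0 + Σ Δx = -88 m.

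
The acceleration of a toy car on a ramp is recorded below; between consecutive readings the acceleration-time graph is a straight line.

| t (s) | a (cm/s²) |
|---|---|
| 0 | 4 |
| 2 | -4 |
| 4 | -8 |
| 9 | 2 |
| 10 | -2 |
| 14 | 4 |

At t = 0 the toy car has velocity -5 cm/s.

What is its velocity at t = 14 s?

-28 cm/s

Δv equals the area under the a-t graph; then v = v₀ + Δv.
0–2 s: ½(4 + -4)(2) = 0 cm/s
2–4 s: ½(-4 + -8)(2) = -12 cm/s
4–9 s: ½(-8 + 2)(5) = -15 cm/s
9–10 s: ½(2 + -2)(1) = 0 cm/s
10–14 s: ½(-2 + 4)(4) = 4 cm/s
Δv = -23 cm/s, so v(14) = -5 + (-23) = -28 cm/s.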